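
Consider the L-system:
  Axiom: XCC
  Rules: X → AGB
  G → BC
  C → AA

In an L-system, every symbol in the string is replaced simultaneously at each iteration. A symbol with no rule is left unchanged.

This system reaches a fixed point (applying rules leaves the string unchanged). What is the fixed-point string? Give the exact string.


Answer: ABAABAAAA

Derivation:
Step 0: XCC
Step 1: AGBAAAA
Step 2: ABCBAAAA
Step 3: ABAABAAAA
Step 4: ABAABAAAA  (unchanged — fixed point at step 3)


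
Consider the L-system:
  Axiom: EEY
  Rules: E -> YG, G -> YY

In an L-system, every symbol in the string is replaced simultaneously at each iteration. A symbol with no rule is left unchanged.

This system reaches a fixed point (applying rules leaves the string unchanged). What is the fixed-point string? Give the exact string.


Answer: YYYYYYY

Derivation:
Step 0: EEY
Step 1: YGYGY
Step 2: YYYYYYY
Step 3: YYYYYYY  (unchanged — fixed point at step 2)


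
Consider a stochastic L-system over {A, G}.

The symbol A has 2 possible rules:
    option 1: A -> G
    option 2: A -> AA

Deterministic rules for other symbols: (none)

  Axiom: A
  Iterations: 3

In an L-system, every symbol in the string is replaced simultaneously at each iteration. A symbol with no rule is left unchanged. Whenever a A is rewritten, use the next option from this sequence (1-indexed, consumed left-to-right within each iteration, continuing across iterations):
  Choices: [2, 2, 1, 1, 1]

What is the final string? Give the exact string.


Answer: GGG

Derivation:
Step 0: A
Step 1: AA  (used choices [2])
Step 2: AAG  (used choices [2, 1])
Step 3: GGG  (used choices [1, 1])


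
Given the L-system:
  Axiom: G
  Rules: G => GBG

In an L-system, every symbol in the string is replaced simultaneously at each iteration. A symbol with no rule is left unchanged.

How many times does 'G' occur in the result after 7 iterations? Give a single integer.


Step 0: G  (1 'G')
Step 1: GBG  (2 'G')
Step 2: GBGBGBG  (4 'G')
Step 3: GBGBGBGBGBGBGBG  (8 'G')
Step 4: GBGBGBGBGBGBGBGBGBGBGBGBGBGBGBG  (16 'G')
Step 5: GBGBGBGBGBGBGBGBGBGBGBGBGBGBGBGBGBGBGBGBGBGBGBGBGBGBGBGBGBGBGBG  (32 'G')
Step 6: GBGBGBGBGBGBGBGBGBGBGBGBGBGBGBGBGBGBGBGBGBGBGBGBGBGBGBGBGBGBGBGBGBGBGBGBGBGBGBGBGBGBGBGBGBGBGBGBGBGBGBGBGBGBGBGBGBGBGBGBGBGBGBG  (64 'G')
Step 7: GBGBGBGBGBGBGBGBGBGBGBGBGBGBGBGBGBGBGBGBGBGBGBGBGBGBGBGBGBGBGBGBGBGBGBGBGBGBGBGBGBGBGBGBGBGBGBGBGBGBGBGBGBGBGBGBGBGBGBGBGBGBGBGBGBGBGBGBGBGBGBGBGBGBGBGBGBGBGBGBGBGBGBGBGBGBGBGBGBGBGBGBGBGBGBGBGBGBGBGBGBGBGBGBGBGBGBGBGBGBGBGBGBGBGBGBGBGBGBGBGBGBGBGBGBGBGBG  (128 'G')

Answer: 128


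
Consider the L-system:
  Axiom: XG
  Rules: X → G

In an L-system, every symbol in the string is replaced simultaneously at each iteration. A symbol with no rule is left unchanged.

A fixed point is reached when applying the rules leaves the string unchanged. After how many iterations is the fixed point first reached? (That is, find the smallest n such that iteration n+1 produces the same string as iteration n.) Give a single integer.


Answer: 1

Derivation:
Step 0: XG
Step 1: GG
Step 2: GG  (unchanged — fixed point at step 1)


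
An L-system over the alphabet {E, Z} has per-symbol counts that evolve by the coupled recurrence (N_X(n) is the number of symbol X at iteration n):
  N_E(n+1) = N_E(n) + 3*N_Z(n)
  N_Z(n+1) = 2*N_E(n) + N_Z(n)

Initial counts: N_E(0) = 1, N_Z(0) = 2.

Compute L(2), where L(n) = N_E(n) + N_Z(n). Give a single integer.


Answer: 37

Derivation:
Step 0: N_E=1, N_Z=2, L=3
Step 1: N_E=7, N_Z=4, L=11
Step 2: N_E=19, N_Z=18, L=37


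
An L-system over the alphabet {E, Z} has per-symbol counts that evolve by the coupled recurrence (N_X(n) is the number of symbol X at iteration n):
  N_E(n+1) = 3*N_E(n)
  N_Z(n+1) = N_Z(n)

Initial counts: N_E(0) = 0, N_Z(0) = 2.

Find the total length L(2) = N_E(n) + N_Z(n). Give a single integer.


Answer: 2

Derivation:
Step 0: N_E=0, N_Z=2, L=2
Step 1: N_E=0, N_Z=2, L=2
Step 2: N_E=0, N_Z=2, L=2


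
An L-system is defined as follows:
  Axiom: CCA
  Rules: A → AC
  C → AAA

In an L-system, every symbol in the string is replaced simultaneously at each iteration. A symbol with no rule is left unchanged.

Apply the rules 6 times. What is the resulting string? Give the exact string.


Answer: ACAAAACACACACAAAACAAAACAAAACAAAACACACACAAAACACACACAAAACACACACAAAACACACACAAAACAAAACAAAACAAAACACACACAAAACACACACAAAACACACACAAAACACACACAAAACAAAACAAAACAAAACACACACAAAACACACACAAAACACACACAAAACACACACAAAACAAAACAAAACAAAACACACACAAAACACACACAAAACACACACAAAACACACACAAAACAAAACAAAACAAAACACACACAAAACACACACAAAACACACACAAAACACACACAAAACAAAACAAAACAAAACACACACAAAACACACACAAAACACACACAAAACACACACAAAACAAAACAAAACAAAACACACACAAAACACACACAAAACACACACAAAACACACACAAAACAAAACAAAACAAAACACACACAAAACAAAACAAAACAAAACACACACAAAACAAAACAAA

Derivation:
Step 0: CCA
Step 1: AAAAAAAC
Step 2: ACACACACACACACAAA
Step 3: ACAAAACAAAACAAAACAAAACAAAACAAAACAAAACACAC
Step 4: ACAAAACACACACAAAACACACACAAAACACACACAAAACACACACAAAACACACACAAAACACACACAAAACACACACAAAACAAAACAAA
Step 5: ACAAAACACACACAAAACAAAACAAAACAAAACACACACAAAACAAAACAAAACAAAACACACACAAAACAAAACAAAACAAAACACACACAAAACAAAACAAAACAAAACACACACAAAACAAAACAAAACAAAACACACACAAAACAAAACAAAACAAAACACACACAAAACAAAACAAAACAAAACACACACAAAACACACACAAAACACAC
Step 6: ACAAAACACACACAAAACAAAACAAAACAAAACACACACAAAACACACACAAAACACACACAAAACACACACAAAACAAAACAAAACAAAACACACACAAAACACACACAAAACACACACAAAACACACACAAAACAAAACAAAACAAAACACACACAAAACACACACAAAACACACACAAAACACACACAAAACAAAACAAAACAAAACACACACAAAACACACACAAAACACACACAAAACACACACAAAACAAAACAAAACAAAACACACACAAAACACACACAAAACACACACAAAACACACACAAAACAAAACAAAACAAAACACACACAAAACACACACAAAACACACACAAAACACACACAAAACAAAACAAAACAAAACACACACAAAACACACACAAAACACACACAAAACACACACAAAACAAAACAAAACAAAACACACACAAAACAAAACAAAACAAAACACACACAAAACAAAACAAA


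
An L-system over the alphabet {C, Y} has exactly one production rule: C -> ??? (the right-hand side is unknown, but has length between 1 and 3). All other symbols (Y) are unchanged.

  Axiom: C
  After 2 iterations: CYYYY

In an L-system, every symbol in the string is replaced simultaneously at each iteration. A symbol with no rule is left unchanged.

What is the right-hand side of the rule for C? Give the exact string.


Answer: CYY

Derivation:
Trying C -> CYY:
  Step 0: C
  Step 1: CYY
  Step 2: CYYYY
Matches the given result.


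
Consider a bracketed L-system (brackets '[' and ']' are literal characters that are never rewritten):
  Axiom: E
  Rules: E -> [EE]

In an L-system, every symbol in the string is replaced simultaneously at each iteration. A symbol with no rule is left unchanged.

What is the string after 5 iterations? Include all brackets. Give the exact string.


Answer: [[[[[EE][EE]][[EE][EE]]][[[EE][EE]][[EE][EE]]]][[[[EE][EE]][[EE][EE]]][[[EE][EE]][[EE][EE]]]]]

Derivation:
Step 0: E
Step 1: [EE]
Step 2: [[EE][EE]]
Step 3: [[[EE][EE]][[EE][EE]]]
Step 4: [[[[EE][EE]][[EE][EE]]][[[EE][EE]][[EE][EE]]]]
Step 5: [[[[[EE][EE]][[EE][EE]]][[[EE][EE]][[EE][EE]]]][[[[EE][EE]][[EE][EE]]][[[EE][EE]][[EE][EE]]]]]


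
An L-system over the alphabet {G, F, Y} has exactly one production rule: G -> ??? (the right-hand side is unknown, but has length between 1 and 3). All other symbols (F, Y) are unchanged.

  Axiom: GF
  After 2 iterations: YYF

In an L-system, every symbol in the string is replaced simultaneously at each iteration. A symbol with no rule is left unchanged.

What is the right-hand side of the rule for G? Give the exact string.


Answer: YY

Derivation:
Trying G -> YY:
  Step 0: GF
  Step 1: YYF
  Step 2: YYF
Matches the given result.


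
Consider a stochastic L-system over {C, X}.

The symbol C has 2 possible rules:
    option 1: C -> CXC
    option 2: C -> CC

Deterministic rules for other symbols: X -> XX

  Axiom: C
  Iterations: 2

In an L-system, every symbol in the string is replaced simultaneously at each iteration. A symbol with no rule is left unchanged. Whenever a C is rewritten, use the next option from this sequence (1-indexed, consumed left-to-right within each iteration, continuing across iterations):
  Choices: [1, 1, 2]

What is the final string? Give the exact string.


Step 0: C
Step 1: CXC  (used choices [1])
Step 2: CXCXXCC  (used choices [1, 2])

Answer: CXCXXCC


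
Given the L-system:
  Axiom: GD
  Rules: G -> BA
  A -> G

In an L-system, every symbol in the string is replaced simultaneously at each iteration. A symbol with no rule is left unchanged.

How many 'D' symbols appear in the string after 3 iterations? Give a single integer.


Step 0: GD  (1 'D')
Step 1: BAD  (1 'D')
Step 2: BGD  (1 'D')
Step 3: BBAD  (1 'D')

Answer: 1


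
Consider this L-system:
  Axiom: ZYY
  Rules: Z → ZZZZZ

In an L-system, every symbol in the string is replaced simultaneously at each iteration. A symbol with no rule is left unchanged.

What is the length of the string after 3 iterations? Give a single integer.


Step 0: length = 3
Step 1: length = 7
Step 2: length = 27
Step 3: length = 127

Answer: 127


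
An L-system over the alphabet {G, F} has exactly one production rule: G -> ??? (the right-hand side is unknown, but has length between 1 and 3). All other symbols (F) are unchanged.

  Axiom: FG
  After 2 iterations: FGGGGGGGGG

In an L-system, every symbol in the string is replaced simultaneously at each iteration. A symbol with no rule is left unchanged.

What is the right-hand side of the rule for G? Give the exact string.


Trying G -> GGG:
  Step 0: FG
  Step 1: FGGG
  Step 2: FGGGGGGGGG
Matches the given result.

Answer: GGG


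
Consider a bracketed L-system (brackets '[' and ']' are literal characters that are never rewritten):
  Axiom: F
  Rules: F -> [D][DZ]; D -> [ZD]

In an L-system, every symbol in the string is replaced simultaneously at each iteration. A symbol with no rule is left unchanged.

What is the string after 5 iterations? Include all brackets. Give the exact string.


Step 0: F
Step 1: [D][DZ]
Step 2: [[ZD]][[ZD]Z]
Step 3: [[Z[ZD]]][[Z[ZD]]Z]
Step 4: [[Z[Z[ZD]]]][[Z[Z[ZD]]]Z]
Step 5: [[Z[Z[Z[ZD]]]]][[Z[Z[Z[ZD]]]]Z]

Answer: [[Z[Z[Z[ZD]]]]][[Z[Z[Z[ZD]]]]Z]


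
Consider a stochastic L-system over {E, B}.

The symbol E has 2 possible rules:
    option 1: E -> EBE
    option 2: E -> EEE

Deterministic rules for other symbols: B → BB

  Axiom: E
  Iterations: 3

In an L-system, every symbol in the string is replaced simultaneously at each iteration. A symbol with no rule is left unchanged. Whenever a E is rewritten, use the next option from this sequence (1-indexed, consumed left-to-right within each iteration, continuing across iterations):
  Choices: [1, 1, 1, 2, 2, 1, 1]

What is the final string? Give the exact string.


Answer: EEEBBEEEBBBBEBEBBEBE

Derivation:
Step 0: E
Step 1: EBE  (used choices [1])
Step 2: EBEBBEBE  (used choices [1, 1])
Step 3: EEEBBEEEBBBBEBEBBEBE  (used choices [2, 2, 1, 1])


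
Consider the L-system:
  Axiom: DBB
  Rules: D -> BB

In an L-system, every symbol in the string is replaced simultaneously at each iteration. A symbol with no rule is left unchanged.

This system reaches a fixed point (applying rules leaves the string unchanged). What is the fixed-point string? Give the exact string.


Answer: BBBB

Derivation:
Step 0: DBB
Step 1: BBBB
Step 2: BBBB  (unchanged — fixed point at step 1)


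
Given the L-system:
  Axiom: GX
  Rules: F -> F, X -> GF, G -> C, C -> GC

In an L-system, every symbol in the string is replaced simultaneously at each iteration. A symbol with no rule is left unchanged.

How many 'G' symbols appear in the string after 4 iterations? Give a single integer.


Step 0: GX  (1 'G')
Step 1: CGF  (1 'G')
Step 2: GCCF  (1 'G')
Step 3: CGCGCF  (2 'G')
Step 4: GCCGCCGCF  (3 'G')

Answer: 3


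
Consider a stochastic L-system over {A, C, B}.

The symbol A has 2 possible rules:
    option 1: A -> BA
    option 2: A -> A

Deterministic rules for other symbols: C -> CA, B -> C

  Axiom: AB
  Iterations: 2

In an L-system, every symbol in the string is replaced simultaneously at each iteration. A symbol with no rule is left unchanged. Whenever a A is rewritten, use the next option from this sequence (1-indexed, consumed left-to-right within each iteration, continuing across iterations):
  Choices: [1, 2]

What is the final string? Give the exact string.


Answer: CACA

Derivation:
Step 0: AB
Step 1: BAC  (used choices [1])
Step 2: CACA  (used choices [2])


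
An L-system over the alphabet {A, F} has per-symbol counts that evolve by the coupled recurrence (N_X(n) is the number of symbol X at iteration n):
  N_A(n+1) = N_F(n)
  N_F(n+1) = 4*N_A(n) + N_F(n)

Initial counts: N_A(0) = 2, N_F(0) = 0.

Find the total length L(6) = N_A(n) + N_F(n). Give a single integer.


Answer: 752

Derivation:
Step 0: N_A=2, N_F=0, L=2
Step 1: N_A=0, N_F=8, L=8
Step 2: N_A=8, N_F=8, L=16
Step 3: N_A=8, N_F=40, L=48
Step 4: N_A=40, N_F=72, L=112
Step 5: N_A=72, N_F=232, L=304
Step 6: N_A=232, N_F=520, L=752


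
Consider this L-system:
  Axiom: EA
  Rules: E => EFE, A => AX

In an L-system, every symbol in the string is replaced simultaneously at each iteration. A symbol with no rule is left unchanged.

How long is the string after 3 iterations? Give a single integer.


Step 0: length = 2
Step 1: length = 5
Step 2: length = 10
Step 3: length = 19

Answer: 19


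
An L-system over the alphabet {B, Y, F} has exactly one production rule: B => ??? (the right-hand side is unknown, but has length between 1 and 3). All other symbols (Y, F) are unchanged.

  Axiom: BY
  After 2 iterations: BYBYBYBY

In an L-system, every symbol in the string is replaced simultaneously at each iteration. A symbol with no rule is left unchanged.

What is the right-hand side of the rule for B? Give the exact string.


Answer: BYB

Derivation:
Trying B => BYB:
  Step 0: BY
  Step 1: BYBY
  Step 2: BYBYBYBY
Matches the given result.


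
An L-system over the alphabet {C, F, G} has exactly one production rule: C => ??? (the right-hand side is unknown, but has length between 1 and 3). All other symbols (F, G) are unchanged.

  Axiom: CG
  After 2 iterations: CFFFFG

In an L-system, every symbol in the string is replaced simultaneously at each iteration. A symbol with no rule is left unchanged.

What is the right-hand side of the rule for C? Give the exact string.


Answer: CFF

Derivation:
Trying C => CFF:
  Step 0: CG
  Step 1: CFFG
  Step 2: CFFFFG
Matches the given result.


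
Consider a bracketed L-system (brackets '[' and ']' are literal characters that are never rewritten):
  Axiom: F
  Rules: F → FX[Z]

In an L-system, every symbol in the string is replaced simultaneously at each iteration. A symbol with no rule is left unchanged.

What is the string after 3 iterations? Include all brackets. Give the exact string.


Step 0: F
Step 1: FX[Z]
Step 2: FX[Z]X[Z]
Step 3: FX[Z]X[Z]X[Z]

Answer: FX[Z]X[Z]X[Z]


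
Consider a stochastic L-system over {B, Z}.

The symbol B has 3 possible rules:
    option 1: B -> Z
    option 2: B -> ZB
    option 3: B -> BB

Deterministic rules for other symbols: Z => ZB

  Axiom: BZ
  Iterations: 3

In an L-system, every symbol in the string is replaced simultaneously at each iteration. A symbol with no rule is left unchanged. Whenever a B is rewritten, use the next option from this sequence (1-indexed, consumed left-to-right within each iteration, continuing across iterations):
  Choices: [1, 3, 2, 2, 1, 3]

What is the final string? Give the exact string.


Answer: ZBZBZBZBZBB

Derivation:
Step 0: BZ
Step 1: ZZB  (used choices [1])
Step 2: ZBZBBB  (used choices [3])
Step 3: ZBZBZBZBZBB  (used choices [2, 2, 1, 3])


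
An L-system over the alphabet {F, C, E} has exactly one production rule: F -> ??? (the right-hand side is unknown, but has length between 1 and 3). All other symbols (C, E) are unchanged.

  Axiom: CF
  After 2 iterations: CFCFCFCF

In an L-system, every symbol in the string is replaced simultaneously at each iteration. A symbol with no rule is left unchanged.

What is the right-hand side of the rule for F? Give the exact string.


Trying F -> FCF:
  Step 0: CF
  Step 1: CFCF
  Step 2: CFCFCFCF
Matches the given result.

Answer: FCF


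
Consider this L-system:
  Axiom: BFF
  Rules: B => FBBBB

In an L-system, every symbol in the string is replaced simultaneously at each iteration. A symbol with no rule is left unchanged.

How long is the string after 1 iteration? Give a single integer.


Answer: 7

Derivation:
Step 0: length = 3
Step 1: length = 7


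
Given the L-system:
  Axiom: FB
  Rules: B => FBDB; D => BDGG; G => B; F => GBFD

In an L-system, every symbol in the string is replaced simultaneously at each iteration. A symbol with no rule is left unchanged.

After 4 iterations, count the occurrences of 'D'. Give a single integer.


Answer: 79

Derivation:
Step 0: FB  (0 'D')
Step 1: GBFDFBDB  (2 'D')
Step 2: BFBDBGBFDBDGGGBFDFBDBBDGGFBDB  (7 'D')
Step 3: FBDBGBFDFBDBBDGGFBDBBFBDBGBFDBDGGFBDBBDGGBBBFBDBGBFDBDGGGBFDFBDBBDGGFBDBFBDBBDGGBBGBFDFBDBBDGGFBDB  (23 'D')
Step 4: GBFDFBDBBDGGFBDBBFBDBGBFDBDGGGBFDFBDBBDGGFBDBFBDBBDGGBBGBFDFBDBBDGGFBDBFBDBGBFDFBDBBDGGFBDBBFBDBGBFDBDGGFBDBBDGGBBGBFDFBDBBDGGFBDBFBDBBDGGBBFBDBFBDBFBDBGBFDFBDBBDGGFBDBBFBDBGBFDBDGGFBDBBDGGBBBFBDBGBFDBDGGGBFDFBDBBDGGFBDBFBDBBDGGBBGBFDFBDBBDGGFBDBGBFDFBDBBDGGFBDBFBDBBDGGBBFBDBFBDBBFBDBGBFDBDGGGBFDFBDBBDGGFBDBFBDBBDGGBBGBFDFBDBBDGGFBDB  (79 'D')


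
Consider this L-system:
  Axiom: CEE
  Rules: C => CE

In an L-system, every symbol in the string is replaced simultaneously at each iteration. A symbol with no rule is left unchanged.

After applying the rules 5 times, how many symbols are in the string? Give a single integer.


Step 0: length = 3
Step 1: length = 4
Step 2: length = 5
Step 3: length = 6
Step 4: length = 7
Step 5: length = 8

Answer: 8


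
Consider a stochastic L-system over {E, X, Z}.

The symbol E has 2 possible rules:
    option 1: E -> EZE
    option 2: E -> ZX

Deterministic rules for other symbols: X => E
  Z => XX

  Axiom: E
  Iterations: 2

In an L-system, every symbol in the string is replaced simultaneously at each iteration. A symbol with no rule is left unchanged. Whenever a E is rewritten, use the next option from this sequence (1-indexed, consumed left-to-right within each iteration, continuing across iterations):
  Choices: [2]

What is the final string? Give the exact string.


Answer: XXE

Derivation:
Step 0: E
Step 1: ZX  (used choices [2])
Step 2: XXE  (used choices [])


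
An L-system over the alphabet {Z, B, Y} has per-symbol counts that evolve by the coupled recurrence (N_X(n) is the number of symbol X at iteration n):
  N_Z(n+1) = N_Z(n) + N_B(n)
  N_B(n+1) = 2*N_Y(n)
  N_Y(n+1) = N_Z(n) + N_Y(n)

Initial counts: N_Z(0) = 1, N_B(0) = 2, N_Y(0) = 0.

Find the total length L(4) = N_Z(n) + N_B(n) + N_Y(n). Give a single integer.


Step 0: N_Z=1, N_B=2, N_Y=0, L=3
Step 1: N_Z=3, N_B=0, N_Y=1, L=4
Step 2: N_Z=3, N_B=2, N_Y=4, L=9
Step 3: N_Z=5, N_B=8, N_Y=7, L=20
Step 4: N_Z=13, N_B=14, N_Y=12, L=39

Answer: 39


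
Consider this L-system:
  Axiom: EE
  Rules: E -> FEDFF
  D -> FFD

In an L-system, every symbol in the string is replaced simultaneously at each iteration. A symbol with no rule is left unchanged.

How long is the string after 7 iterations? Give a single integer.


Answer: 142

Derivation:
Step 0: length = 2
Step 1: length = 10
Step 2: length = 22
Step 3: length = 38
Step 4: length = 58
Step 5: length = 82
Step 6: length = 110
Step 7: length = 142


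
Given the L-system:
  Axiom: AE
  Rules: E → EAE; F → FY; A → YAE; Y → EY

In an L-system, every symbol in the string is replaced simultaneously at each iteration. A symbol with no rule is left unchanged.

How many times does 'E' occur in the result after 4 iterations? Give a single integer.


Answer: 74

Derivation:
Step 0: AE  (1 'E')
Step 1: YAEEAE  (3 'E')
Step 2: EYYAEEAEEAEYAEEAE  (9 'E')
Step 3: EAEEYEYYAEEAEEAEYAEEAEEAEYAEEAEEYYAEEAEEAEYAEEAE  (26 'E')
Step 4: EAEYAEEAEEAEEYEAEEYEYYAEEAEEAEYAEEAEEAEYAEEAEEYYAEEAEEAEYAEEAEEAEYAEEAEEYYAEEAEEAEYAEEAEEAEEYEYYAEEAEEAEYAEEAEEAEYAEEAEEYYAEEAEEAEYAEEAE  (74 'E')


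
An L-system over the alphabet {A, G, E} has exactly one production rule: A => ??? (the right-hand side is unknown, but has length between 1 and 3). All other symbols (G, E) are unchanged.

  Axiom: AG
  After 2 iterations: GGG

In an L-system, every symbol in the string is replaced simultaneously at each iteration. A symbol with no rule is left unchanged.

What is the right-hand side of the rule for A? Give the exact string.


Answer: GG

Derivation:
Trying A => GG:
  Step 0: AG
  Step 1: GGG
  Step 2: GGG
Matches the given result.


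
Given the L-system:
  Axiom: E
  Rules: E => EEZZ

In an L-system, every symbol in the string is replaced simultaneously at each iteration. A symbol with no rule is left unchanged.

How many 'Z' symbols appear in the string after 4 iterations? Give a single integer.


Step 0: E  (0 'Z')
Step 1: EEZZ  (2 'Z')
Step 2: EEZZEEZZZZ  (6 'Z')
Step 3: EEZZEEZZZZEEZZEEZZZZZZ  (14 'Z')
Step 4: EEZZEEZZZZEEZZEEZZZZZZEEZZEEZZZZEEZZEEZZZZZZZZ  (30 'Z')

Answer: 30


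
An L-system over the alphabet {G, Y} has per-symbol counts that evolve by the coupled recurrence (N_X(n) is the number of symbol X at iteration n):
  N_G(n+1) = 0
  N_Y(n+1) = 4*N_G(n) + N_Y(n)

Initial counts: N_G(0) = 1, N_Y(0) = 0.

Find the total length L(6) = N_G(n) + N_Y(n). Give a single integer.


Step 0: N_G=1, N_Y=0, L=1
Step 1: N_G=0, N_Y=4, L=4
Step 2: N_G=0, N_Y=4, L=4
Step 3: N_G=0, N_Y=4, L=4
Step 4: N_G=0, N_Y=4, L=4
Step 5: N_G=0, N_Y=4, L=4
Step 6: N_G=0, N_Y=4, L=4

Answer: 4


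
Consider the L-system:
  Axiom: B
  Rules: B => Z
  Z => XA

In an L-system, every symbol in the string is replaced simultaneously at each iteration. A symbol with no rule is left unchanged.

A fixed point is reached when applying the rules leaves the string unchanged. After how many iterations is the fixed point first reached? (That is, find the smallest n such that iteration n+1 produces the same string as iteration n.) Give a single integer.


Step 0: B
Step 1: Z
Step 2: XA
Step 3: XA  (unchanged — fixed point at step 2)

Answer: 2


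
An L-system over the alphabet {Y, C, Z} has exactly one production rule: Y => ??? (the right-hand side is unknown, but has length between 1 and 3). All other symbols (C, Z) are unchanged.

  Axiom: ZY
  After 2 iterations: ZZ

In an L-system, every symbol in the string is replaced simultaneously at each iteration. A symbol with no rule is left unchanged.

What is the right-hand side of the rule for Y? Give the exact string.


Trying Y => Z:
  Step 0: ZY
  Step 1: ZZ
  Step 2: ZZ
Matches the given result.

Answer: Z


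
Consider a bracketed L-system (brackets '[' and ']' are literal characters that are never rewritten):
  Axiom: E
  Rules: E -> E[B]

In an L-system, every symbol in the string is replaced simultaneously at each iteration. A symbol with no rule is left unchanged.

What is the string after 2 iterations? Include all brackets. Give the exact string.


Answer: E[B][B]

Derivation:
Step 0: E
Step 1: E[B]
Step 2: E[B][B]


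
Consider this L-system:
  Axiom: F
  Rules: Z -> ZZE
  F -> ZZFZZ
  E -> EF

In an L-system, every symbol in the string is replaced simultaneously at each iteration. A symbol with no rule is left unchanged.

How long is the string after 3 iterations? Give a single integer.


Step 0: length = 1
Step 1: length = 5
Step 2: length = 17
Step 3: length = 49

Answer: 49


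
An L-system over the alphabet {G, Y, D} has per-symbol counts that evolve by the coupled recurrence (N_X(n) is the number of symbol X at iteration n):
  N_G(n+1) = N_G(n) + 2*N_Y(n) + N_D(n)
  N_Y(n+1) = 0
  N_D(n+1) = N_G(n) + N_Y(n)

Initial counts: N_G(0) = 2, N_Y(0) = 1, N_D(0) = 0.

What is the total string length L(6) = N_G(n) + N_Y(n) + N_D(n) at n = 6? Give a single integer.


Answer: 76

Derivation:
Step 0: N_G=2, N_Y=1, N_D=0, L=3
Step 1: N_G=4, N_Y=0, N_D=3, L=7
Step 2: N_G=7, N_Y=0, N_D=4, L=11
Step 3: N_G=11, N_Y=0, N_D=7, L=18
Step 4: N_G=18, N_Y=0, N_D=11, L=29
Step 5: N_G=29, N_Y=0, N_D=18, L=47
Step 6: N_G=47, N_Y=0, N_D=29, L=76


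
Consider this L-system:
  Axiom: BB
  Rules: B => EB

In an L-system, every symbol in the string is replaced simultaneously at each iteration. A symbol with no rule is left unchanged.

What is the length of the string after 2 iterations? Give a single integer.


Answer: 6

Derivation:
Step 0: length = 2
Step 1: length = 4
Step 2: length = 6


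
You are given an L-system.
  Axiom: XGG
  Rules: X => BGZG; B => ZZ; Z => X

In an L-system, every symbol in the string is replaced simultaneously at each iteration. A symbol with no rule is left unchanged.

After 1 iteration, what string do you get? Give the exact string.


Step 0: XGG
Step 1: BGZGGG

Answer: BGZGGG


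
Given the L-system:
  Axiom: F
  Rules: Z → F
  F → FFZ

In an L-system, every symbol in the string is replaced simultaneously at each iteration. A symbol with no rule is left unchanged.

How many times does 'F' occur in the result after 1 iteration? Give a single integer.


Step 0: F  (1 'F')
Step 1: FFZ  (2 'F')

Answer: 2


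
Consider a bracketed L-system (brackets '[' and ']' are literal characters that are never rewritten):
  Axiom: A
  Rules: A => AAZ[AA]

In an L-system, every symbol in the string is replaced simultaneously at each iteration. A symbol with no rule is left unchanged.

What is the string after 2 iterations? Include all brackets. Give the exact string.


Answer: AAZ[AA]AAZ[AA]Z[AAZ[AA]AAZ[AA]]

Derivation:
Step 0: A
Step 1: AAZ[AA]
Step 2: AAZ[AA]AAZ[AA]Z[AAZ[AA]AAZ[AA]]


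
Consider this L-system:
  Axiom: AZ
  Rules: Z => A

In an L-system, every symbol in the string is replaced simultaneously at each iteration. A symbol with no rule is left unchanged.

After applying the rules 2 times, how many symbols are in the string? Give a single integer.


Step 0: length = 2
Step 1: length = 2
Step 2: length = 2

Answer: 2


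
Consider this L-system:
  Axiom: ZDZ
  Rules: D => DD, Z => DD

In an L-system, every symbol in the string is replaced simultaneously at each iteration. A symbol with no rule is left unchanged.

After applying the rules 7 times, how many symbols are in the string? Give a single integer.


Step 0: length = 3
Step 1: length = 6
Step 2: length = 12
Step 3: length = 24
Step 4: length = 48
Step 5: length = 96
Step 6: length = 192
Step 7: length = 384

Answer: 384


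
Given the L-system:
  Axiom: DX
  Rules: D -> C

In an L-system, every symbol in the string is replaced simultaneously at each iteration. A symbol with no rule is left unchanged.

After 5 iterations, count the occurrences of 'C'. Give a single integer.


Answer: 1

Derivation:
Step 0: DX  (0 'C')
Step 1: CX  (1 'C')
Step 2: CX  (1 'C')
Step 3: CX  (1 'C')
Step 4: CX  (1 'C')
Step 5: CX  (1 'C')


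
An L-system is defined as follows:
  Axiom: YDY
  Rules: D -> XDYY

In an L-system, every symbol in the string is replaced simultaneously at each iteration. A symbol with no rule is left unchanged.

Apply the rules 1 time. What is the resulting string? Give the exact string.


Answer: YXDYYY

Derivation:
Step 0: YDY
Step 1: YXDYYY


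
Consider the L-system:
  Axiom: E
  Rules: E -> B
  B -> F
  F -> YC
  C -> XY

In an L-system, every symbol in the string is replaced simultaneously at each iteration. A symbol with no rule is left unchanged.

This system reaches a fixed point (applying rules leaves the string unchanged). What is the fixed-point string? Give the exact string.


Answer: YXY

Derivation:
Step 0: E
Step 1: B
Step 2: F
Step 3: YC
Step 4: YXY
Step 5: YXY  (unchanged — fixed point at step 4)


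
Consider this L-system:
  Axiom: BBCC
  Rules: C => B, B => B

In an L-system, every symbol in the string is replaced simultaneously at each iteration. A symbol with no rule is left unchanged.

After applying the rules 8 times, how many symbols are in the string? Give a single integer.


Answer: 4

Derivation:
Step 0: length = 4
Step 1: length = 4
Step 2: length = 4
Step 3: length = 4
Step 4: length = 4
Step 5: length = 4
Step 6: length = 4
Step 7: length = 4
Step 8: length = 4


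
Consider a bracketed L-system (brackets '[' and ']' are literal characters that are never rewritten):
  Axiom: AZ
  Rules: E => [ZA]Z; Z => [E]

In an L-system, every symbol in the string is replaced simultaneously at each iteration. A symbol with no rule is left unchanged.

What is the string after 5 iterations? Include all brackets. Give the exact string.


Step 0: AZ
Step 1: A[E]
Step 2: A[[ZA]Z]
Step 3: A[[[E]A][E]]
Step 4: A[[[[ZA]Z]A][[ZA]Z]]
Step 5: A[[[[[E]A][E]]A][[[E]A][E]]]

Answer: A[[[[[E]A][E]]A][[[E]A][E]]]


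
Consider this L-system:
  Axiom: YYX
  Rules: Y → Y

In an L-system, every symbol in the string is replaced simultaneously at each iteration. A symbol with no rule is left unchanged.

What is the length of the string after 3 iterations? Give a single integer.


Step 0: length = 3
Step 1: length = 3
Step 2: length = 3
Step 3: length = 3

Answer: 3


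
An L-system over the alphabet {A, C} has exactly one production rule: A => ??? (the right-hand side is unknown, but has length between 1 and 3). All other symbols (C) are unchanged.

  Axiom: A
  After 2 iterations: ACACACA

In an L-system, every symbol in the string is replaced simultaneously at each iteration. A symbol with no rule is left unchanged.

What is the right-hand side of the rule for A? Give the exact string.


Trying A => ACA:
  Step 0: A
  Step 1: ACA
  Step 2: ACACACA
Matches the given result.

Answer: ACA


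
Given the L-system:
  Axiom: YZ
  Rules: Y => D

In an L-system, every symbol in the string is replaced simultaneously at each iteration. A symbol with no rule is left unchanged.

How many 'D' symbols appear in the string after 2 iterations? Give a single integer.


Step 0: YZ  (0 'D')
Step 1: DZ  (1 'D')
Step 2: DZ  (1 'D')

Answer: 1


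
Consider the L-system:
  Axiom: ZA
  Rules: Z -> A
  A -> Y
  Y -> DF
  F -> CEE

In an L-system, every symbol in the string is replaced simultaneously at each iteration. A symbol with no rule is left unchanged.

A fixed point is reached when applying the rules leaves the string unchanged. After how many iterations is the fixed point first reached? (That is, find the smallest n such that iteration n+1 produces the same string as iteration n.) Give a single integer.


Answer: 4

Derivation:
Step 0: ZA
Step 1: AY
Step 2: YDF
Step 3: DFDCEE
Step 4: DCEEDCEE
Step 5: DCEEDCEE  (unchanged — fixed point at step 4)


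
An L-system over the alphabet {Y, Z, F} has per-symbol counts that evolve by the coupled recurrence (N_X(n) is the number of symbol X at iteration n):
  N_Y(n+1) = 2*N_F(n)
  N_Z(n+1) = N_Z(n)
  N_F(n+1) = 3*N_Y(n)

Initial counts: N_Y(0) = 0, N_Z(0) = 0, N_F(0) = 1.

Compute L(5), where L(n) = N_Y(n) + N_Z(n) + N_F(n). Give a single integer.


Answer: 72

Derivation:
Step 0: N_Y=0, N_Z=0, N_F=1, L=1
Step 1: N_Y=2, N_Z=0, N_F=0, L=2
Step 2: N_Y=0, N_Z=0, N_F=6, L=6
Step 3: N_Y=12, N_Z=0, N_F=0, L=12
Step 4: N_Y=0, N_Z=0, N_F=36, L=36
Step 5: N_Y=72, N_Z=0, N_F=0, L=72


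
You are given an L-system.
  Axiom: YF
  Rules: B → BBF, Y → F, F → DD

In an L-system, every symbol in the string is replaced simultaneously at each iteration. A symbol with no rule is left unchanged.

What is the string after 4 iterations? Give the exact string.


Answer: DDDD

Derivation:
Step 0: YF
Step 1: FDD
Step 2: DDDD
Step 3: DDDD
Step 4: DDDD


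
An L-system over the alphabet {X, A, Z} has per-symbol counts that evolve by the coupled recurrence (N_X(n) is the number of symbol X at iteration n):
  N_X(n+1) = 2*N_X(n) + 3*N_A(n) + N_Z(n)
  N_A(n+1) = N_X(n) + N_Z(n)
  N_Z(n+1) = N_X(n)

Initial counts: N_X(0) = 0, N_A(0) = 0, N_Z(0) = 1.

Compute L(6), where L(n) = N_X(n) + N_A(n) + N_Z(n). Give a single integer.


Answer: 989

Derivation:
Step 0: N_X=0, N_A=0, N_Z=1, L=1
Step 1: N_X=1, N_A=1, N_Z=0, L=2
Step 2: N_X=5, N_A=1, N_Z=1, L=7
Step 3: N_X=14, N_A=6, N_Z=5, L=25
Step 4: N_X=51, N_A=19, N_Z=14, L=84
Step 5: N_X=173, N_A=65, N_Z=51, L=289
Step 6: N_X=592, N_A=224, N_Z=173, L=989


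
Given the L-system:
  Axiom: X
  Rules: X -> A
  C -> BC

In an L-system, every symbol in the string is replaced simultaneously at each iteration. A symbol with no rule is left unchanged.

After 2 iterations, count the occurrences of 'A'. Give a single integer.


Step 0: X  (0 'A')
Step 1: A  (1 'A')
Step 2: A  (1 'A')

Answer: 1


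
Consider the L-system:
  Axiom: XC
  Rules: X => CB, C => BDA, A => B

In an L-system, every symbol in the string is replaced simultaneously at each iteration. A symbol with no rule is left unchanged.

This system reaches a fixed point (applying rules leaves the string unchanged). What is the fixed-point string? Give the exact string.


Answer: BDBBBDB

Derivation:
Step 0: XC
Step 1: CBBDA
Step 2: BDABBDB
Step 3: BDBBBDB
Step 4: BDBBBDB  (unchanged — fixed point at step 3)


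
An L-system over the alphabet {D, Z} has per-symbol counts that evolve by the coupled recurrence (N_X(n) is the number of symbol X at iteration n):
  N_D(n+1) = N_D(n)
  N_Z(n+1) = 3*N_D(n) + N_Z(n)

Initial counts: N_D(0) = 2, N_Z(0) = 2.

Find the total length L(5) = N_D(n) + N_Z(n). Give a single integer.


Answer: 34

Derivation:
Step 0: N_D=2, N_Z=2, L=4
Step 1: N_D=2, N_Z=8, L=10
Step 2: N_D=2, N_Z=14, L=16
Step 3: N_D=2, N_Z=20, L=22
Step 4: N_D=2, N_Z=26, L=28
Step 5: N_D=2, N_Z=32, L=34


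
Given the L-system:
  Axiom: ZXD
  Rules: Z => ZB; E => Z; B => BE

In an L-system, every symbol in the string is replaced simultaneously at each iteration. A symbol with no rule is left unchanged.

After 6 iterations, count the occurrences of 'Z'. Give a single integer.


Answer: 12

Derivation:
Step 0: ZXD  (1 'Z')
Step 1: ZBXD  (1 'Z')
Step 2: ZBBEXD  (1 'Z')
Step 3: ZBBEBEZXD  (2 'Z')
Step 4: ZBBEBEZBEZZBXD  (4 'Z')
Step 5: ZBBEBEZBEZZBBEZZBZBBEXD  (7 'Z')
Step 6: ZBBEBEZBEZZBBEZZBZBBEBEZZBZBBEZBBEBEZXD  (12 'Z')


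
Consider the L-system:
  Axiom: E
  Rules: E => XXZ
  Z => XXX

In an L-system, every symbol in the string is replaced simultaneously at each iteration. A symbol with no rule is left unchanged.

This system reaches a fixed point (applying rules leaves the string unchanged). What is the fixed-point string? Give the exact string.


Answer: XXXXX

Derivation:
Step 0: E
Step 1: XXZ
Step 2: XXXXX
Step 3: XXXXX  (unchanged — fixed point at step 2)


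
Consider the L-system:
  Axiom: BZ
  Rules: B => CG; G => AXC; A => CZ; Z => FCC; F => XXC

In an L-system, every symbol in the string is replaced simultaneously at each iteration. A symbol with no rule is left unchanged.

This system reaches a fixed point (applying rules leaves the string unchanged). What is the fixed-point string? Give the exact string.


Step 0: BZ
Step 1: CGFCC
Step 2: CAXCXXCCC
Step 3: CCZXCXXCCC
Step 4: CCFCCXCXXCCC
Step 5: CCXXCCCXCXXCCC
Step 6: CCXXCCCXCXXCCC  (unchanged — fixed point at step 5)

Answer: CCXXCCCXCXXCCC


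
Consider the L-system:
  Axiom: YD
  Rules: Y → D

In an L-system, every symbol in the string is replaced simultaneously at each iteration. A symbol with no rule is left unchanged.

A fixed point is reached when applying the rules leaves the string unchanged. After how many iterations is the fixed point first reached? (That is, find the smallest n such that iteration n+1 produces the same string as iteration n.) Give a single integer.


Answer: 1

Derivation:
Step 0: YD
Step 1: DD
Step 2: DD  (unchanged — fixed point at step 1)


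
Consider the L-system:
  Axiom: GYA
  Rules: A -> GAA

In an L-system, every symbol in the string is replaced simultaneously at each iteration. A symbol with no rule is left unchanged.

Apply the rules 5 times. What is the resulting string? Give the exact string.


Answer: GYGGGGGAAGAAGGAAGAAGGGAAGAAGGAAGAAGGGGAAGAAGGAAGAAGGGAAGAAGGAAGAA

Derivation:
Step 0: GYA
Step 1: GYGAA
Step 2: GYGGAAGAA
Step 3: GYGGGAAGAAGGAAGAA
Step 4: GYGGGGAAGAAGGAAGAAGGGAAGAAGGAAGAA
Step 5: GYGGGGGAAGAAGGAAGAAGGGAAGAAGGAAGAAGGGGAAGAAGGAAGAAGGGAAGAAGGAAGAA


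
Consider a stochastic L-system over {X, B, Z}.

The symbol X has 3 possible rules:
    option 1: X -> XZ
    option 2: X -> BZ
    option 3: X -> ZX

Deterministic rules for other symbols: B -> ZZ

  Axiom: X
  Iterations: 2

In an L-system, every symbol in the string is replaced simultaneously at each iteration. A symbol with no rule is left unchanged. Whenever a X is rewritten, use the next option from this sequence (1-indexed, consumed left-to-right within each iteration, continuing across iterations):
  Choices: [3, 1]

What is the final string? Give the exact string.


Step 0: X
Step 1: ZX  (used choices [3])
Step 2: ZXZ  (used choices [1])

Answer: ZXZ


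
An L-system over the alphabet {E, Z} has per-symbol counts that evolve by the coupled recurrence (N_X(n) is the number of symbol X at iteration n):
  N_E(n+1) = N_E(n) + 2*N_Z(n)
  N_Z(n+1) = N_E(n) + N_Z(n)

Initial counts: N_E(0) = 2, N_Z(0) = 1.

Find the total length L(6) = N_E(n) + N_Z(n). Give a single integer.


Answer: 577

Derivation:
Step 0: N_E=2, N_Z=1, L=3
Step 1: N_E=4, N_Z=3, L=7
Step 2: N_E=10, N_Z=7, L=17
Step 3: N_E=24, N_Z=17, L=41
Step 4: N_E=58, N_Z=41, L=99
Step 5: N_E=140, N_Z=99, L=239
Step 6: N_E=338, N_Z=239, L=577


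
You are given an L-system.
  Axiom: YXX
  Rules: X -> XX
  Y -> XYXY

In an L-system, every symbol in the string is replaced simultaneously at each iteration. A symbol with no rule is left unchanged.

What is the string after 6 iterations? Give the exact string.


Step 0: YXX
Step 1: XYXYXXXX
Step 2: XXXYXYXXXYXYXXXXXXXX
Step 3: XXXXXXXYXYXXXYXYXXXXXXXYXYXXXYXYXXXXXXXXXXXXXXXX
Step 4: XXXXXXXXXXXXXXXYXYXXXYXYXXXXXXXYXYXXXYXYXXXXXXXXXXXXXXXYXYXXXYXYXXXXXXXYXYXXXYXYXXXXXXXXXXXXXXXXXXXXXXXXXXXXXXXX
Step 5: XXXXXXXXXXXXXXXXXXXXXXXXXXXXXXXYXYXXXYXYXXXXXXXYXYXXXYXYXXXXXXXXXXXXXXXYXYXXXYXYXXXXXXXYXYXXXYXYXXXXXXXXXXXXXXXXXXXXXXXXXXXXXXXYXYXXXYXYXXXXXXXYXYXXXYXYXXXXXXXXXXXXXXXYXYXXXYXYXXXXXXXYXYXXXYXYXXXXXXXXXXXXXXXXXXXXXXXXXXXXXXXXXXXXXXXXXXXXXXXXXXXXXXXXXXXXXXXX
Step 6: XXXXXXXXXXXXXXXXXXXXXXXXXXXXXXXXXXXXXXXXXXXXXXXXXXXXXXXXXXXXXXXYXYXXXYXYXXXXXXXYXYXXXYXYXXXXXXXXXXXXXXXYXYXXXYXYXXXXXXXYXYXXXYXYXXXXXXXXXXXXXXXXXXXXXXXXXXXXXXXYXYXXXYXYXXXXXXXYXYXXXYXYXXXXXXXXXXXXXXXYXYXXXYXYXXXXXXXYXYXXXYXYXXXXXXXXXXXXXXXXXXXXXXXXXXXXXXXXXXXXXXXXXXXXXXXXXXXXXXXXXXXXXXXYXYXXXYXYXXXXXXXYXYXXXYXYXXXXXXXXXXXXXXXYXYXXXYXYXXXXXXXYXYXXXYXYXXXXXXXXXXXXXXXXXXXXXXXXXXXXXXXYXYXXXYXYXXXXXXXYXYXXXYXYXXXXXXXXXXXXXXXYXYXXXYXYXXXXXXXYXYXXXYXYXXXXXXXXXXXXXXXXXXXXXXXXXXXXXXXXXXXXXXXXXXXXXXXXXXXXXXXXXXXXXXXXXXXXXXXXXXXXXXXXXXXXXXXXXXXXXXXXXXXXXXXXXXXXXXXXXXXXXXXXXXXXXXXX

Answer: XXXXXXXXXXXXXXXXXXXXXXXXXXXXXXXXXXXXXXXXXXXXXXXXXXXXXXXXXXXXXXXYXYXXXYXYXXXXXXXYXYXXXYXYXXXXXXXXXXXXXXXYXYXXXYXYXXXXXXXYXYXXXYXYXXXXXXXXXXXXXXXXXXXXXXXXXXXXXXXYXYXXXYXYXXXXXXXYXYXXXYXYXXXXXXXXXXXXXXXYXYXXXYXYXXXXXXXYXYXXXYXYXXXXXXXXXXXXXXXXXXXXXXXXXXXXXXXXXXXXXXXXXXXXXXXXXXXXXXXXXXXXXXXYXYXXXYXYXXXXXXXYXYXXXYXYXXXXXXXXXXXXXXXYXYXXXYXYXXXXXXXYXYXXXYXYXXXXXXXXXXXXXXXXXXXXXXXXXXXXXXXYXYXXXYXYXXXXXXXYXYXXXYXYXXXXXXXXXXXXXXXYXYXXXYXYXXXXXXXYXYXXXYXYXXXXXXXXXXXXXXXXXXXXXXXXXXXXXXXXXXXXXXXXXXXXXXXXXXXXXXXXXXXXXXXXXXXXXXXXXXXXXXXXXXXXXXXXXXXXXXXXXXXXXXXXXXXXXXXXXXXXXXXXXXXXXXXX


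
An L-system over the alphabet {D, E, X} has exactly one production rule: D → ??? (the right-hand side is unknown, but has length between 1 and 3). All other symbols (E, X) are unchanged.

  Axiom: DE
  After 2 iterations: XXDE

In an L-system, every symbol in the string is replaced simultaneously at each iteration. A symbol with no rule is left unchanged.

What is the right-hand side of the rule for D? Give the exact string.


Trying D → XD:
  Step 0: DE
  Step 1: XDE
  Step 2: XXDE
Matches the given result.

Answer: XD


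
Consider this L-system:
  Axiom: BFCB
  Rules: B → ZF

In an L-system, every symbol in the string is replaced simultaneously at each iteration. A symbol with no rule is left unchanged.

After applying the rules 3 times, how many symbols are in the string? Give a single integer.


Step 0: length = 4
Step 1: length = 6
Step 2: length = 6
Step 3: length = 6

Answer: 6
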